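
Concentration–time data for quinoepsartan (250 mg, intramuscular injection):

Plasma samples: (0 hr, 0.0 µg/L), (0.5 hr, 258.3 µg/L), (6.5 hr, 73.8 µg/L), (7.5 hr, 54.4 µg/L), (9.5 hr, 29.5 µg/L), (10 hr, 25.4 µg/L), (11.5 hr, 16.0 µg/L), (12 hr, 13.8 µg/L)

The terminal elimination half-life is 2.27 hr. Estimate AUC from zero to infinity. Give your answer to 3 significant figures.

AUC = 1310 µg/L·hr

Trapezoidal AUC_0→12:
  [0→0.5]: (0.0+258.3)/2 × 0.5 = 64.575
  [0.5→6.5]: (258.3+73.8)/2 × 6 = 996.3
  [6.5→7.5]: (73.8+54.4)/2 × 1 = 64.1
  [7.5→9.5]: (54.4+29.5)/2 × 2 = 83.9
  [9.5→10]: (29.5+25.4)/2 × 0.5 = 13.725
  [10→11.5]: (25.4+16.0)/2 × 1.5 = 31.05
  [11.5→12]: (16.0+13.8)/2 × 0.5 = 7.45
  Sum = 1261.1 µg/L·hr
k_e = ln2 / t½ = 0.693147 / 2.27 = 0.3054 hr^-1
Extrapolated tail: C_last / k_e = 13.8 / 0.3054 = 45.187
AUC_0→∞ = 1261.1 + 45.187 = 1306.287 µg/L·hr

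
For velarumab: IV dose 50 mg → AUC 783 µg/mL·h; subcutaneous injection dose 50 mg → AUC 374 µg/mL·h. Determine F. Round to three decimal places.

F = 0.478

F = (AUC_ev / D_ev) / (AUC_iv / D_iv)
  = (374/50) / (783/50)
  = 7.48 / 15.66 = 0.4777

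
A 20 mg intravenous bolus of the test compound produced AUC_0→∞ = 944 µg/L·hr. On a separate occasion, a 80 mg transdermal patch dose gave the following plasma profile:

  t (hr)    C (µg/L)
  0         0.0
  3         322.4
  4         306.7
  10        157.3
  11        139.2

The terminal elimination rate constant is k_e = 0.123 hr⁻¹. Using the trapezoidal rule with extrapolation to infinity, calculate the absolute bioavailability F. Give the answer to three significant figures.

F = 0.919

Trapezoidal AUC_0→11 (transdermal patch):
  [0→3]: (0.0+322.4)/2 × 3 = 483.6
  [3→4]: (322.4+306.7)/2 × 1 = 314.55
  [4→10]: (306.7+157.3)/2 × 6 = 1392.0
  [10→11]: (157.3+139.2)/2 × 1 = 148.25
  Sum = 2338.4 µg/L·hr
Tail: C_last/k_e = 139.2/0.123 = 1131.707
AUC_0→∞ (transdermal patch) = 2338.4 + 1131.707 = 3470.107 µg/L·hr
F = (AUC_ev/D_ev)/(AUC_iv/D_iv) = (3470.107/80)/(944/20) = 43.3763/47.2 = 0.9190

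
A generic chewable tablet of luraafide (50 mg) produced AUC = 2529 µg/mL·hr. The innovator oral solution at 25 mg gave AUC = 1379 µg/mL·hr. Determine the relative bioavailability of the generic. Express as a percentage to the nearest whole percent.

F_rel = (AUC_test/D_test) / (AUC_ref/D_ref)
      = (2529/50) / (1379/25)
      = 50.58 / 55.16 = 0.9170 = 91.70%

F_rel = 92%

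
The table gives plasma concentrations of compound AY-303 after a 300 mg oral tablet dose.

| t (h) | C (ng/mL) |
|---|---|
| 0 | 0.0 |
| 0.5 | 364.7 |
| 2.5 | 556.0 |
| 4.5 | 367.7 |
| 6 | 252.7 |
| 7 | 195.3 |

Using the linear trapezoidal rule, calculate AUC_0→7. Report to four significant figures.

Trapezoidal AUC_0→7:
  [0→0.5]: (0.0+364.7)/2 × 0.5 = 91.175
  [0.5→2.5]: (364.7+556.0)/2 × 2 = 920.7
  [2.5→4.5]: (556.0+367.7)/2 × 2 = 923.7
  [4.5→6]: (367.7+252.7)/2 × 1.5 = 465.3
  [6→7]: (252.7+195.3)/2 × 1 = 224.0
  Sum = 2624.875 ng/mL·h

AUC = 2625 ng/mL·h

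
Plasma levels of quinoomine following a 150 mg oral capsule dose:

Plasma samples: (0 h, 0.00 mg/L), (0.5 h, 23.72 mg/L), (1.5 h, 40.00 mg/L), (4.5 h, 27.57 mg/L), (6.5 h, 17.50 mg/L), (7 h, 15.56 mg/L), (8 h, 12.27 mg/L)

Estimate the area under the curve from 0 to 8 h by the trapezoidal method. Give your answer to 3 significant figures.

AUC = 206 mg/L·h

Trapezoidal AUC_0→8:
  [0→0.5]: (0.00+23.72)/2 × 0.5 = 5.93
  [0.5→1.5]: (23.72+40.00)/2 × 1 = 31.86
  [1.5→4.5]: (40.00+27.57)/2 × 3 = 101.355
  [4.5→6.5]: (27.57+17.50)/2 × 2 = 45.07
  [6.5→7]: (17.50+15.56)/2 × 0.5 = 8.265
  [7→8]: (15.56+12.27)/2 × 1 = 13.915
  Sum = 206.395 mg/L·h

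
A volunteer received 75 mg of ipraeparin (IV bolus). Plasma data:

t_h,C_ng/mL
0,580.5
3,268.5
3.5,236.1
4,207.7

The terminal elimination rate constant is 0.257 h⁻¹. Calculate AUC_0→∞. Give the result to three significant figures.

Trapezoidal AUC_0→4:
  [0→3]: (580.5+268.5)/2 × 3 = 1273.5
  [3→3.5]: (268.5+236.1)/2 × 0.5 = 126.15
  [3.5→4]: (236.1+207.7)/2 × 0.5 = 110.95
  Sum = 1510.6 ng/mL·h
Extrapolated tail: C_last / k_e = 207.7 / 0.257 = 808.171
AUC_0→∞ = 1510.6 + 808.171 = 2318.771 ng/mL·h

AUC = 2320 ng/mL·h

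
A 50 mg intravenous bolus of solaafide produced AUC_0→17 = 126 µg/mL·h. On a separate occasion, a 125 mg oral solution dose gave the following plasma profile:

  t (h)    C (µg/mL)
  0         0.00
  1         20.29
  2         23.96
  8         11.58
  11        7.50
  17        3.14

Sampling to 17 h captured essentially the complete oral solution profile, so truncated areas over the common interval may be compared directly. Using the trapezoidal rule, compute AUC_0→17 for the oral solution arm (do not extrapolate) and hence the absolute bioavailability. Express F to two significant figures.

Trapezoidal AUC_0→17 (oral solution):
  [0→1]: (0.00+20.29)/2 × 1 = 10.145
  [1→2]: (20.29+23.96)/2 × 1 = 22.125
  [2→8]: (23.96+11.58)/2 × 6 = 106.62
  [8→11]: (11.58+7.50)/2 × 3 = 28.62
  [11→17]: (7.50+3.14)/2 × 6 = 31.92
  Sum = 199.43 µg/mL·h
F = (AUC_ev/D_ev)/(AUC_iv/D_iv) = (199.43/125)/(126/50) = 1.59544/2.52 = 0.6331

F = 0.63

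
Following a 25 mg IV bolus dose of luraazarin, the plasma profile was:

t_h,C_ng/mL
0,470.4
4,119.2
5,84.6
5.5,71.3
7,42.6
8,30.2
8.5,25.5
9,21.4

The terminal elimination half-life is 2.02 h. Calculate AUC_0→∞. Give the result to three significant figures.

AUC = 1530 ng/mL·h

Trapezoidal AUC_0→9:
  [0→4]: (470.4+119.2)/2 × 4 = 1179.2
  [4→5]: (119.2+84.6)/2 × 1 = 101.9
  [5→5.5]: (84.6+71.3)/2 × 0.5 = 38.975
  [5.5→7]: (71.3+42.6)/2 × 1.5 = 85.425
  [7→8]: (42.6+30.2)/2 × 1 = 36.4
  [8→8.5]: (30.2+25.5)/2 × 0.5 = 13.925
  [8.5→9]: (25.5+21.4)/2 × 0.5 = 11.725
  Sum = 1467.55 ng/mL·h
k_e = ln2 / t½ = 0.693147 / 2.02 = 0.3431 h^-1
Extrapolated tail: C_last / k_e = 21.4 / 0.3431 = 62.372
AUC_0→∞ = 1467.55 + 62.372 = 1529.922 ng/mL·h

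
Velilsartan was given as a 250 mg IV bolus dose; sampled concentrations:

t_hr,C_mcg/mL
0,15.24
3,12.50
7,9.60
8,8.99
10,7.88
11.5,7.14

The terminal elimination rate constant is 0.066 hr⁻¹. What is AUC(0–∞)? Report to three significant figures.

AUC = 231 mcg/mL·hr

Trapezoidal AUC_0→11.5:
  [0→3]: (15.24+12.50)/2 × 3 = 41.61
  [3→7]: (12.50+9.60)/2 × 4 = 44.2
  [7→8]: (9.60+8.99)/2 × 1 = 9.295
  [8→10]: (8.99+7.88)/2 × 2 = 16.87
  [10→11.5]: (7.88+7.14)/2 × 1.5 = 11.265
  Sum = 123.24 mcg/mL·hr
Extrapolated tail: C_last / k_e = 7.14 / 0.066 = 108.182
AUC_0→∞ = 123.24 + 108.182 = 231.422 mcg/mL·hr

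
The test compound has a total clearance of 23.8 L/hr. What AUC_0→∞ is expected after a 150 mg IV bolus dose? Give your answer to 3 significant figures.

AUC = 6.30 mg/L·hr

AUC_0→∞ = Dose_iv / CL
        = 150 / 23.8 = 6.30252 mg/L·hr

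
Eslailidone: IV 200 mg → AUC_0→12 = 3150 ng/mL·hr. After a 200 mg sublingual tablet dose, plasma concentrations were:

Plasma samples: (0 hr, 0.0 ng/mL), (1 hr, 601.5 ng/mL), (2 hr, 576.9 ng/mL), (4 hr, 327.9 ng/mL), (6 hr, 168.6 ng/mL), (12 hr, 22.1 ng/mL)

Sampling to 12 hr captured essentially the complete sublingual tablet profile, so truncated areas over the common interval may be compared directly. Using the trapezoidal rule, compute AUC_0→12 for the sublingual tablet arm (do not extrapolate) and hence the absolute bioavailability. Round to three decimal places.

F = 0.909

Trapezoidal AUC_0→12 (sublingual tablet):
  [0→1]: (0.0+601.5)/2 × 1 = 300.75
  [1→2]: (601.5+576.9)/2 × 1 = 589.2
  [2→4]: (576.9+327.9)/2 × 2 = 904.8
  [4→6]: (327.9+168.6)/2 × 2 = 496.5
  [6→12]: (168.6+22.1)/2 × 6 = 572.1
  Sum = 2863.35 ng/mL·hr
F = (AUC_ev/D_ev)/(AUC_iv/D_iv) = (2863.35/200)/(3150/200) = 14.31675/15.75 = 0.9090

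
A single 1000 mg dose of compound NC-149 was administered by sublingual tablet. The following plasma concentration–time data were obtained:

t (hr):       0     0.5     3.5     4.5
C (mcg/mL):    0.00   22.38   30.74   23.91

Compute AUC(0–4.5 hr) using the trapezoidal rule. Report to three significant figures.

AUC = 113 mcg/mL·hr

Trapezoidal AUC_0→4.5:
  [0→0.5]: (0.00+22.38)/2 × 0.5 = 5.595
  [0.5→3.5]: (22.38+30.74)/2 × 3 = 79.68
  [3.5→4.5]: (30.74+23.91)/2 × 1 = 27.325
  Sum = 112.6 mcg/mL·hr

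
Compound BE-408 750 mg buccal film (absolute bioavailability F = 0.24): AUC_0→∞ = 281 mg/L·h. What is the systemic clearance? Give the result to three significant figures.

CL = F × Dose / AUC_0→∞
   = 0.24 × 750 / 281 = 0.640569 L/h

CL = 0.641 L/h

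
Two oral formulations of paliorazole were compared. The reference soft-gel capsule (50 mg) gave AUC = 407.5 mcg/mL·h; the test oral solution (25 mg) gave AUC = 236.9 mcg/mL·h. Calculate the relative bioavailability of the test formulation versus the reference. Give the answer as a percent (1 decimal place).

F_rel = (AUC_test/D_test) / (AUC_ref/D_ref)
      = (236.9/25) / (407.5/50)
      = 9.476 / 8.15 = 1.1627 = 116.27%

F_rel = 116.3%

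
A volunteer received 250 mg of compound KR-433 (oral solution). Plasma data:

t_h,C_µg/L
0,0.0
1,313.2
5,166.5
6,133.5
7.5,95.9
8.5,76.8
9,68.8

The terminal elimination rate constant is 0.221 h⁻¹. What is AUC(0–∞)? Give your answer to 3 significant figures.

Trapezoidal AUC_0→9:
  [0→1]: (0.0+313.2)/2 × 1 = 156.6
  [1→5]: (313.2+166.5)/2 × 4 = 959.4
  [5→6]: (166.5+133.5)/2 × 1 = 150.0
  [6→7.5]: (133.5+95.9)/2 × 1.5 = 172.05
  [7.5→8.5]: (95.9+76.8)/2 × 1 = 86.35
  [8.5→9]: (76.8+68.8)/2 × 0.5 = 36.4
  Sum = 1560.8 µg/L·h
Extrapolated tail: C_last / k_e = 68.8 / 0.221 = 311.312
AUC_0→∞ = 1560.8 + 311.312 = 1872.112 µg/L·h

AUC = 1870 µg/L·h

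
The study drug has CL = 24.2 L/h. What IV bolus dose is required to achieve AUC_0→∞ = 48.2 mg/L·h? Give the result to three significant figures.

Dose = 1170 mg

Dose_iv = CL × AUC_0→∞
     = 24.2 × 48.2 = 1166.44 mg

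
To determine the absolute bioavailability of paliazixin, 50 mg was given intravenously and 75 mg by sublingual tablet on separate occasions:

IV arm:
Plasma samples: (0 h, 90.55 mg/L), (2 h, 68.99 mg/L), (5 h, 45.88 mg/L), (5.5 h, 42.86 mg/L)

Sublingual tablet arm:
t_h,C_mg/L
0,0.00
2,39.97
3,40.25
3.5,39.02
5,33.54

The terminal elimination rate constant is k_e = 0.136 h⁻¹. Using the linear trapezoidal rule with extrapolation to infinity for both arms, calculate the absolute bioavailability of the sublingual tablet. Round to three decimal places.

Trapezoidal AUC_0→5.5 (IV):
  [0→2]: (90.55+68.99)/2 × 2 = 159.54
  [2→5]: (68.99+45.88)/2 × 3 = 172.305
  [5→5.5]: (45.88+42.86)/2 × 0.5 = 22.185
  Sum = 354.03 mg/L·h
IV tail: 42.86/0.136 = 315.147; AUC_iv,0→∞ = 354.03 + 315.147 = 669.177 mg/L·h
Trapezoidal AUC_0→5 (sublingual tablet):
  [0→2]: (0.00+39.97)/2 × 2 = 39.97
  [2→3]: (39.97+40.25)/2 × 1 = 40.11
  [3→3.5]: (40.25+39.02)/2 × 0.5 = 19.8175
  [3.5→5]: (39.02+33.54)/2 × 1.5 = 54.42
  Sum = 154.3175 mg/L·h
sublingual tablet tail: 33.54/0.136 = 246.618; AUC_ev,0→∞ = 154.3175 + 246.618 = 400.9355 mg/L·h
F = (AUC_ev/D_ev)/(AUC_iv/D_iv) = (400.9355/75)/(669.177/50) = 5.34581/13.38354 = 0.3994

F = 0.399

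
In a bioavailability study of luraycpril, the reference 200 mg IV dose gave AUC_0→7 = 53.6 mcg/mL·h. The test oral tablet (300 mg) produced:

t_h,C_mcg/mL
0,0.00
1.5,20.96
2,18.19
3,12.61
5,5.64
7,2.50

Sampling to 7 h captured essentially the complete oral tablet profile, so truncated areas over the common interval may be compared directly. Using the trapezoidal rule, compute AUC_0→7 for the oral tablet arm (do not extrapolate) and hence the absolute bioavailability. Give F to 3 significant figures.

Trapezoidal AUC_0→7 (oral tablet):
  [0→1.5]: (0.00+20.96)/2 × 1.5 = 15.72
  [1.5→2]: (20.96+18.19)/2 × 0.5 = 9.7875
  [2→3]: (18.19+12.61)/2 × 1 = 15.4
  [3→5]: (12.61+5.64)/2 × 2 = 18.25
  [5→7]: (5.64+2.50)/2 × 2 = 8.14
  Sum = 67.2975 mcg/mL·h
F = (AUC_ev/D_ev)/(AUC_iv/D_iv) = (67.2975/300)/(53.6/200) = 0.224325/0.268 = 0.8370

F = 0.837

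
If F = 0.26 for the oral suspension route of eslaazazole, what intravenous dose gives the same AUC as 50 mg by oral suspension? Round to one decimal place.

Systemic exposure from an extravascular dose = F × D_ev, so the equivalent IV dose is F × D_ev.
D_iv = F × D_ev = 0.26 × 50 = 13 mg

D_iv = 13.0 mg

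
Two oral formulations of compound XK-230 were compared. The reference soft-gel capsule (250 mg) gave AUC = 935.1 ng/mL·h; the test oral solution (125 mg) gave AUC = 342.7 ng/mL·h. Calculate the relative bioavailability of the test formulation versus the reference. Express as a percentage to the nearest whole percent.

F_rel = (AUC_test/D_test) / (AUC_ref/D_ref)
      = (342.7/125) / (935.1/250)
      = 2.7416 / 3.7404 = 0.7330 = 73.30%

F_rel = 73%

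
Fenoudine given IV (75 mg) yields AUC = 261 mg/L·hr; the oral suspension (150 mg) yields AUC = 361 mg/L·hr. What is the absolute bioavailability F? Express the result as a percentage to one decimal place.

F = 69.2%

F = (AUC_ev / D_ev) / (AUC_iv / D_iv)
  = (361/150) / (261/75)
  = 2.40667 / 3.48 = 0.6916
  = 69.16%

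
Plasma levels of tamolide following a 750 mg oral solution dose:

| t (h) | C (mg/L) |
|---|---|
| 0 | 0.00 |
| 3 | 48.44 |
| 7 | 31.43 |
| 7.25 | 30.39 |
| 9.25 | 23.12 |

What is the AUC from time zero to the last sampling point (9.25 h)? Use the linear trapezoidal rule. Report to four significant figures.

Trapezoidal AUC_0→9.25:
  [0→3]: (0.00+48.44)/2 × 3 = 72.66
  [3→7]: (48.44+31.43)/2 × 4 = 159.74
  [7→7.25]: (31.43+30.39)/2 × 0.25 = 7.7275
  [7.25→9.25]: (30.39+23.12)/2 × 2 = 53.51
  Sum = 293.6375 mg/L·h

AUC = 293.6 mg/L·h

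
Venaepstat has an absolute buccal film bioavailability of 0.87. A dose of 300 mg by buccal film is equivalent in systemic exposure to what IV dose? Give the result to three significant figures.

Systemic exposure from an extravascular dose = F × D_ev, so the equivalent IV dose is F × D_ev.
D_iv = F × D_ev = 0.87 × 300 = 261 mg

D_iv = 261 mg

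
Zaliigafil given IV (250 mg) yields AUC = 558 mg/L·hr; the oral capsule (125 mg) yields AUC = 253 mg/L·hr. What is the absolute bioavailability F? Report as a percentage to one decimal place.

F = (AUC_ev / D_ev) / (AUC_iv / D_iv)
  = (253/125) / (558/250)
  = 2.024 / 2.232 = 0.9068
  = 90.68%

F = 90.7%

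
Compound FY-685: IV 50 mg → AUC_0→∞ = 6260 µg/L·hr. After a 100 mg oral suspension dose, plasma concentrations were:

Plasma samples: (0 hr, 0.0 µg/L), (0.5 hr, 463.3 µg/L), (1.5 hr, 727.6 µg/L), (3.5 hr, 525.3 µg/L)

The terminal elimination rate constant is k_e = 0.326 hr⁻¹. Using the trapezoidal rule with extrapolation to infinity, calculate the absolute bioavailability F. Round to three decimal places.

F = 0.286

Trapezoidal AUC_0→3.5 (oral suspension):
  [0→0.5]: (0.0+463.3)/2 × 0.5 = 115.825
  [0.5→1.5]: (463.3+727.6)/2 × 1 = 595.45
  [1.5→3.5]: (727.6+525.3)/2 × 2 = 1252.9
  Sum = 1964.175 µg/L·hr
Tail: C_last/k_e = 525.3/0.326 = 1611.350
AUC_0→∞ (oral suspension) = 1964.175 + 1611.350 = 3575.525 µg/L·hr
F = (AUC_ev/D_ev)/(AUC_iv/D_iv) = (3575.525/100)/(6260/50) = 35.75525/125.2 = 0.2856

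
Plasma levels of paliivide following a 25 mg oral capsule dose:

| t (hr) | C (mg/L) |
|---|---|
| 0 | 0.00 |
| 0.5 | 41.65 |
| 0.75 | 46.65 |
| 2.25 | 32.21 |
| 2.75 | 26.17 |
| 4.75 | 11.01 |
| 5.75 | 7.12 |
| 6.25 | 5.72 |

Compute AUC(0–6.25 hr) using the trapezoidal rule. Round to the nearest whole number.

AUC = 145 mg/L·hr

Trapezoidal AUC_0→6.25:
  [0→0.5]: (0.00+41.65)/2 × 0.5 = 10.4125
  [0.5→0.75]: (41.65+46.65)/2 × 0.25 = 11.0375
  [0.75→2.25]: (46.65+32.21)/2 × 1.5 = 59.145
  [2.25→2.75]: (32.21+26.17)/2 × 0.5 = 14.595
  [2.75→4.75]: (26.17+11.01)/2 × 2 = 37.18
  [4.75→5.75]: (11.01+7.12)/2 × 1 = 9.065
  [5.75→6.25]: (7.12+5.72)/2 × 0.5 = 3.21
  Sum = 144.645 mg/L·hr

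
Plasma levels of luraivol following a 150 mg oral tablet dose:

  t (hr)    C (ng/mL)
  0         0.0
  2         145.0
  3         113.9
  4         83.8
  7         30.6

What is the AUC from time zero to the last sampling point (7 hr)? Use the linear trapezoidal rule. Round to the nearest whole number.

AUC = 545 ng/mL·hr

Trapezoidal AUC_0→7:
  [0→2]: (0.0+145.0)/2 × 2 = 145.0
  [2→3]: (145.0+113.9)/2 × 1 = 129.45
  [3→4]: (113.9+83.8)/2 × 1 = 98.85
  [4→7]: (83.8+30.6)/2 × 3 = 171.6
  Sum = 544.9 ng/mL·hr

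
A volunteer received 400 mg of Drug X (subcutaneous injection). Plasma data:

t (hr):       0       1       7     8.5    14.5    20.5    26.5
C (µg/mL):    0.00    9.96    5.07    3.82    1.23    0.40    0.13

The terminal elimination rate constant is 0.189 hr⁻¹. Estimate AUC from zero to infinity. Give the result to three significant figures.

Trapezoidal AUC_0→26.5:
  [0→1]: (0.00+9.96)/2 × 1 = 4.98
  [1→7]: (9.96+5.07)/2 × 6 = 45.09
  [7→8.5]: (5.07+3.82)/2 × 1.5 = 6.6675
  [8.5→14.5]: (3.82+1.23)/2 × 6 = 15.15
  [14.5→20.5]: (1.23+0.40)/2 × 6 = 4.89
  [20.5→26.5]: (0.40+0.13)/2 × 6 = 1.59
  Sum = 78.3675 µg/mL·hr
Extrapolated tail: C_last / k_e = 0.13 / 0.189 = 0.688
AUC_0→∞ = 78.3675 + 0.688 = 79.0555 µg/mL·hr

AUC = 79.1 µg/mL·hr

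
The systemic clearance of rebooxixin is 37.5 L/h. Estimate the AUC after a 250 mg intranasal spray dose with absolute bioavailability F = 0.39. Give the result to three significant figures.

AUC = 2.60 mg/L·h

AUC_0→∞ = F × Dose / CL
        = 0.39 × 250 / 37.5 = 2.6 mg/L·h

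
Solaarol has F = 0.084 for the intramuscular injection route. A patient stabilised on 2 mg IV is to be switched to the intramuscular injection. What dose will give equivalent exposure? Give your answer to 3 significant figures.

For equal systemic exposure: F × D_ev = D_iv
D_ev = D_iv / F = 2 / 0.084 = 23.8095 mg

D_intramuscular = 23.8 mg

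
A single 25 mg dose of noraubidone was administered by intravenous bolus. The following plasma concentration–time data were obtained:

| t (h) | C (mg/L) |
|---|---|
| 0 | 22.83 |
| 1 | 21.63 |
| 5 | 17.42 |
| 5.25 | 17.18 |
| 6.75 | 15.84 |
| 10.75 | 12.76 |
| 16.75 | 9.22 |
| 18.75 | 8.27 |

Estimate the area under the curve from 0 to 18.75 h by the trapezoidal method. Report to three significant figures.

AUC = 270 mg/L·h

Trapezoidal AUC_0→18.75:
  [0→1]: (22.83+21.63)/2 × 1 = 22.23
  [1→5]: (21.63+17.42)/2 × 4 = 78.1
  [5→5.25]: (17.42+17.18)/2 × 0.25 = 4.325
  [5.25→6.75]: (17.18+15.84)/2 × 1.5 = 24.765
  [6.75→10.75]: (15.84+12.76)/2 × 4 = 57.2
  [10.75→16.75]: (12.76+9.22)/2 × 6 = 65.94
  [16.75→18.75]: (9.22+8.27)/2 × 2 = 17.49
  Sum = 270.05 mg/L·h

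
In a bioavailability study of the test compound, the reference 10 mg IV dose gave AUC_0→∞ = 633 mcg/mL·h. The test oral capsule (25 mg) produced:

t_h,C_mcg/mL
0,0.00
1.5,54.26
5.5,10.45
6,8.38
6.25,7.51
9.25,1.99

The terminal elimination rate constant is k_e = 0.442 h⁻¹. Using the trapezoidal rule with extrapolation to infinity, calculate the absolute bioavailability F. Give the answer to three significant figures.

Trapezoidal AUC_0→9.25 (oral capsule):
  [0→1.5]: (0.00+54.26)/2 × 1.5 = 40.695
  [1.5→5.5]: (54.26+10.45)/2 × 4 = 129.42
  [5.5→6]: (10.45+8.38)/2 × 0.5 = 4.7075
  [6→6.25]: (8.38+7.51)/2 × 0.25 = 1.98625
  [6.25→9.25]: (7.51+1.99)/2 × 3 = 14.25
  Sum = 191.05875 mcg/mL·h
Tail: C_last/k_e = 1.99/0.442 = 4.502
AUC_0→∞ (oral capsule) = 191.05875 + 4.502 = 195.56075 mcg/mL·h
F = (AUC_ev/D_ev)/(AUC_iv/D_iv) = (195.56075/25)/(633/10) = 7.82243/63.3 = 0.1236

F = 0.124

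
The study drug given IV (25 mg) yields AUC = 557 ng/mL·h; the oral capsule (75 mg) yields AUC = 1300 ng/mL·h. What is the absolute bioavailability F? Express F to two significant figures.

F = (AUC_ev / D_ev) / (AUC_iv / D_iv)
  = (1300/75) / (557/25)
  = 17.3333 / 22.28 = 0.7780

F = 0.78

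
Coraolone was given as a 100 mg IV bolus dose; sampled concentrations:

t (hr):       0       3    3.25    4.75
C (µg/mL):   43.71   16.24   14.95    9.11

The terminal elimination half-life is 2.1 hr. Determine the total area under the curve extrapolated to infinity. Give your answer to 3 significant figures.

AUC = 139 µg/mL·hr

Trapezoidal AUC_0→4.75:
  [0→3]: (43.71+16.24)/2 × 3 = 89.925
  [3→3.25]: (16.24+14.95)/2 × 0.25 = 3.89875
  [3.25→4.75]: (14.95+9.11)/2 × 1.5 = 18.045
  Sum = 111.86875 µg/mL·hr
k_e = ln2 / t½ = 0.693147 / 2.1 = 0.3301 hr^-1
Extrapolated tail: C_last / k_e = 9.11 / 0.3301 = 27.598
AUC_0→∞ = 111.86875 + 27.598 = 139.46675 µg/mL·hr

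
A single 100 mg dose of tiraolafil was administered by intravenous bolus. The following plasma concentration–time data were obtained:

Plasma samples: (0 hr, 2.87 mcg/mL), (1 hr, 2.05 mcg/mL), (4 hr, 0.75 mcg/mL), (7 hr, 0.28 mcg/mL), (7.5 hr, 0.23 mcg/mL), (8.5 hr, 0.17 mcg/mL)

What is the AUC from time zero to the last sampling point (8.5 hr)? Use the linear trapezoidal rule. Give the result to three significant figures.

AUC = 8.53 mcg/mL·hr

Trapezoidal AUC_0→8.5:
  [0→1]: (2.87+2.05)/2 × 1 = 2.46
  [1→4]: (2.05+0.75)/2 × 3 = 4.2
  [4→7]: (0.75+0.28)/2 × 3 = 1.545
  [7→7.5]: (0.28+0.23)/2 × 0.5 = 0.1275
  [7.5→8.5]: (0.23+0.17)/2 × 1 = 0.2
  Sum = 8.5325 mcg/mL·hr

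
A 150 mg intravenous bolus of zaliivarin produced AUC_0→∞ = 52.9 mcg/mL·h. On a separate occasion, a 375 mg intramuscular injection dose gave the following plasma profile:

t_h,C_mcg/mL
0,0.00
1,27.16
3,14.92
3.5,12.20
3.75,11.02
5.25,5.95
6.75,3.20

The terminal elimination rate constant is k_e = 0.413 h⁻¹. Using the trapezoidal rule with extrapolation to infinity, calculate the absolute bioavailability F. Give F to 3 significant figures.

F = 0.701

Trapezoidal AUC_0→6.75 (intramuscular injection):
  [0→1]: (0.00+27.16)/2 × 1 = 13.58
  [1→3]: (27.16+14.92)/2 × 2 = 42.08
  [3→3.5]: (14.92+12.20)/2 × 0.5 = 6.78
  [3.5→3.75]: (12.20+11.02)/2 × 0.25 = 2.9025
  [3.75→5.25]: (11.02+5.95)/2 × 1.5 = 12.7275
  [5.25→6.75]: (5.95+3.20)/2 × 1.5 = 6.8625
  Sum = 84.9325 mcg/mL·h
Tail: C_last/k_e = 3.20/0.413 = 7.748
AUC_0→∞ (intramuscular injection) = 84.9325 + 7.748 = 92.6805 mcg/mL·h
F = (AUC_ev/D_ev)/(AUC_iv/D_iv) = (92.6805/375)/(52.9/150) = 0.247148/0.352667 = 0.7008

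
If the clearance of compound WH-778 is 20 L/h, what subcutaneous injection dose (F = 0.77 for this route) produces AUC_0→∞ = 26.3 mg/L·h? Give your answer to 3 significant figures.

Dose = 683 mg

Dose = CL × AUC_0→∞ / F
     = 20 × 26.3 / 0.77 = 683.117 mg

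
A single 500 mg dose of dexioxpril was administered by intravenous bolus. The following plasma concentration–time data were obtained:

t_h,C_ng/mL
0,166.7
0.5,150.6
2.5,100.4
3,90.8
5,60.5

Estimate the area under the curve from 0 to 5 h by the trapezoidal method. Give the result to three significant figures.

AUC = 529 ng/mL·h

Trapezoidal AUC_0→5:
  [0→0.5]: (166.7+150.6)/2 × 0.5 = 79.325
  [0.5→2.5]: (150.6+100.4)/2 × 2 = 251.0
  [2.5→3]: (100.4+90.8)/2 × 0.5 = 47.8
  [3→5]: (90.8+60.5)/2 × 2 = 151.3
  Sum = 529.425 ng/mL·h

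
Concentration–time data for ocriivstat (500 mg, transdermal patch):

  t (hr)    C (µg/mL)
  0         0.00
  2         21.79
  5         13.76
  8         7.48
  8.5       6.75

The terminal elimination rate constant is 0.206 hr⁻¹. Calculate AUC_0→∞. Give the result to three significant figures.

Trapezoidal AUC_0→8.5:
  [0→2]: (0.00+21.79)/2 × 2 = 21.79
  [2→5]: (21.79+13.76)/2 × 3 = 53.325
  [5→8]: (13.76+7.48)/2 × 3 = 31.86
  [8→8.5]: (7.48+6.75)/2 × 0.5 = 3.5575
  Sum = 110.5325 µg/mL·hr
Extrapolated tail: C_last / k_e = 6.75 / 0.206 = 32.767
AUC_0→∞ = 110.5325 + 32.767 = 143.2995 µg/mL·hr

AUC = 143 µg/mL·hr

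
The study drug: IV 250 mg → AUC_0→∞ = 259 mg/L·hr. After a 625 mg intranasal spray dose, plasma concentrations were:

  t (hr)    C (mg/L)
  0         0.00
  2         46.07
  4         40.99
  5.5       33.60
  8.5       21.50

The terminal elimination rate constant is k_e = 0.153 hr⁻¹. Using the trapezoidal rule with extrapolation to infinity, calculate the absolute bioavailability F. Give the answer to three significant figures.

Trapezoidal AUC_0→8.5 (intranasal spray):
  [0→2]: (0.00+46.07)/2 × 2 = 46.07
  [2→4]: (46.07+40.99)/2 × 2 = 87.06
  [4→5.5]: (40.99+33.60)/2 × 1.5 = 55.9425
  [5.5→8.5]: (33.60+21.50)/2 × 3 = 82.65
  Sum = 271.7225 mg/L·hr
Tail: C_last/k_e = 21.50/0.153 = 140.523
AUC_0→∞ (intranasal spray) = 271.7225 + 140.523 = 412.2455 mg/L·hr
F = (AUC_ev/D_ev)/(AUC_iv/D_iv) = (412.2455/625)/(259/250) = 0.6595928/1.036 = 0.6367

F = 0.637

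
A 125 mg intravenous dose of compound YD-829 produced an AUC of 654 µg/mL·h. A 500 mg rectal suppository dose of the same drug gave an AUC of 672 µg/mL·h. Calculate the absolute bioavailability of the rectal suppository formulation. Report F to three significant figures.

F = 0.257

F = (AUC_ev / D_ev) / (AUC_iv / D_iv)
  = (672/500) / (654/125)
  = 1.344 / 5.232 = 0.2569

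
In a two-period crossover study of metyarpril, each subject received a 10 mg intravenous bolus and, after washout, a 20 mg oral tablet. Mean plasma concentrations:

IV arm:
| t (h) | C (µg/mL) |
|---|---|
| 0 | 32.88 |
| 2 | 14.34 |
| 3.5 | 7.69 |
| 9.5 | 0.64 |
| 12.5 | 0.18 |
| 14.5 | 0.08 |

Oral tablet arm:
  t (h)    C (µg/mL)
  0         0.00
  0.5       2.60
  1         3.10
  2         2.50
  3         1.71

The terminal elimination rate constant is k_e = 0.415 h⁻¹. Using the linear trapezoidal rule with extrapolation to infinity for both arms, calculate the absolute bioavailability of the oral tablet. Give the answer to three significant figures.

Trapezoidal AUC_0→14.5 (IV):
  [0→2]: (32.88+14.34)/2 × 2 = 47.22
  [2→3.5]: (14.34+7.69)/2 × 1.5 = 16.5225
  [3.5→9.5]: (7.69+0.64)/2 × 6 = 24.99
  [9.5→12.5]: (0.64+0.18)/2 × 3 = 1.23
  [12.5→14.5]: (0.18+0.08)/2 × 2 = 0.26
  Sum = 90.2225 µg/mL·h
IV tail: 0.08/0.415 = 0.193; AUC_iv,0→∞ = 90.2225 + 0.193 = 90.4155 µg/mL·h
Trapezoidal AUC_0→3 (oral tablet):
  [0→0.5]: (0.00+2.60)/2 × 0.5 = 0.65
  [0.5→1]: (2.60+3.10)/2 × 0.5 = 1.425
  [1→2]: (3.10+2.50)/2 × 1 = 2.8
  [2→3]: (2.50+1.71)/2 × 1 = 2.105
  Sum = 6.98 µg/mL·h
oral tablet tail: 1.71/0.415 = 4.120; AUC_ev,0→∞ = 6.98 + 4.120 = 11.1 µg/mL·h
F = (AUC_ev/D_ev)/(AUC_iv/D_iv) = (11.1/20)/(90.4155/10) = 0.555/9.04155 = 0.0614

F = 0.0614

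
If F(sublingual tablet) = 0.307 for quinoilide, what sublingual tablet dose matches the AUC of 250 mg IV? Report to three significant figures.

For equal systemic exposure: F × D_ev = D_iv
D_ev = D_iv / F = 250 / 0.307 = 814.332 mg

D_sublingual = 814 mg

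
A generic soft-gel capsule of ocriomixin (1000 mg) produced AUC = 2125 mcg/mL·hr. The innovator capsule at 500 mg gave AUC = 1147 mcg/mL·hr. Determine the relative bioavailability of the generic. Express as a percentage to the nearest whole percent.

F_rel = 93%

F_rel = (AUC_test/D_test) / (AUC_ref/D_ref)
      = (2125/1000) / (1147/500)
      = 2.125 / 2.294 = 0.9263 = 92.63%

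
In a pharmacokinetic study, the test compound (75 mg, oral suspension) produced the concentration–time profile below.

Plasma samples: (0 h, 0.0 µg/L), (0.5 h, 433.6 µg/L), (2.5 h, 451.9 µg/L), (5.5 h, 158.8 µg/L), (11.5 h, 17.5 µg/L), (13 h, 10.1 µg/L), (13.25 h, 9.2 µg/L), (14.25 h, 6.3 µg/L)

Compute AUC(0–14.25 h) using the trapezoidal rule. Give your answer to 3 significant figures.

AUC = 2470 µg/L·h

Trapezoidal AUC_0→14.25:
  [0→0.5]: (0.0+433.6)/2 × 0.5 = 108.4
  [0.5→2.5]: (433.6+451.9)/2 × 2 = 885.5
  [2.5→5.5]: (451.9+158.8)/2 × 3 = 916.05
  [5.5→11.5]: (158.8+17.5)/2 × 6 = 528.9
  [11.5→13]: (17.5+10.1)/2 × 1.5 = 20.7
  [13→13.25]: (10.1+9.2)/2 × 0.25 = 2.4125
  [13.25→14.25]: (9.2+6.3)/2 × 1 = 7.75
  Sum = 2469.7125 µg/L·h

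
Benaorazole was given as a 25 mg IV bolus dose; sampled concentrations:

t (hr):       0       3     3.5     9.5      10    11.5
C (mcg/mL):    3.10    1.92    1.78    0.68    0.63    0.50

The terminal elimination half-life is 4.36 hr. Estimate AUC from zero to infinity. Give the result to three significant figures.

Trapezoidal AUC_0→11.5:
  [0→3]: (3.10+1.92)/2 × 3 = 7.53
  [3→3.5]: (1.92+1.78)/2 × 0.5 = 0.925
  [3.5→9.5]: (1.78+0.68)/2 × 6 = 7.38
  [9.5→10]: (0.68+0.63)/2 × 0.5 = 0.3275
  [10→11.5]: (0.63+0.50)/2 × 1.5 = 0.8475
  Sum = 17.01 mcg/mL·hr
k_e = ln2 / t½ = 0.693147 / 4.36 = 0.1590 hr^-1
Extrapolated tail: C_last / k_e = 0.50 / 0.159 = 3.145
AUC_0→∞ = 17.01 + 3.145 = 20.155 mcg/mL·hr

AUC = 20.2 mcg/mL·hr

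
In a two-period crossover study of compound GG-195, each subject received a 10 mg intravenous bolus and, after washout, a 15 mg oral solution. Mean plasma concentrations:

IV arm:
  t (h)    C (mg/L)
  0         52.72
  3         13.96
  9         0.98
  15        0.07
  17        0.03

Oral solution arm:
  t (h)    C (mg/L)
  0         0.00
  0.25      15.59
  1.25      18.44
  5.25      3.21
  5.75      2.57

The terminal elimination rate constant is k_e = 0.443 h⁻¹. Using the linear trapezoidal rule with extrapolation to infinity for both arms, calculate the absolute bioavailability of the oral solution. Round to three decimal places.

Trapezoidal AUC_0→17 (IV):
  [0→3]: (52.72+13.96)/2 × 3 = 100.02
  [3→9]: (13.96+0.98)/2 × 6 = 44.82
  [9→15]: (0.98+0.07)/2 × 6 = 3.15
  [15→17]: (0.07+0.03)/2 × 2 = 0.1
  Sum = 148.09 mg/L·h
IV tail: 0.03/0.443 = 0.068; AUC_iv,0→∞ = 148.09 + 0.068 = 148.158 mg/L·h
Trapezoidal AUC_0→5.75 (oral solution):
  [0→0.25]: (0.00+15.59)/2 × 0.25 = 1.94875
  [0.25→1.25]: (15.59+18.44)/2 × 1 = 17.015
  [1.25→5.25]: (18.44+3.21)/2 × 4 = 43.3
  [5.25→5.75]: (3.21+2.57)/2 × 0.5 = 1.445
  Sum = 63.70875 mg/L·h
oral solution tail: 2.57/0.443 = 5.801; AUC_ev,0→∞ = 63.70875 + 5.801 = 69.50975 mg/L·h
F = (AUC_ev/D_ev)/(AUC_iv/D_iv) = (69.50975/15)/(148.158/10) = 4.63398/14.8158 = 0.3128

F = 0.313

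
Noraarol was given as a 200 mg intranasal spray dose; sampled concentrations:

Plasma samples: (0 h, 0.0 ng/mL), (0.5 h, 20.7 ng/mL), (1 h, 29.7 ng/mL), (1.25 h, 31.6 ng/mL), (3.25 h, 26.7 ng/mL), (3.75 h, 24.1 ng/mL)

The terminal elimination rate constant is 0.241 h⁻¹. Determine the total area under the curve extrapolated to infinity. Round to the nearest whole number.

AUC = 196 ng/mL·h

Trapezoidal AUC_0→3.75:
  [0→0.5]: (0.0+20.7)/2 × 0.5 = 5.175
  [0.5→1]: (20.7+29.7)/2 × 0.5 = 12.6
  [1→1.25]: (29.7+31.6)/2 × 0.25 = 7.6625
  [1.25→3.25]: (31.6+26.7)/2 × 2 = 58.3
  [3.25→3.75]: (26.7+24.1)/2 × 0.5 = 12.7
  Sum = 96.4375 ng/mL·h
Extrapolated tail: C_last / k_e = 24.1 / 0.241 = 100.000
AUC_0→∞ = 96.4375 + 100.000 = 196.4375 ng/mL·h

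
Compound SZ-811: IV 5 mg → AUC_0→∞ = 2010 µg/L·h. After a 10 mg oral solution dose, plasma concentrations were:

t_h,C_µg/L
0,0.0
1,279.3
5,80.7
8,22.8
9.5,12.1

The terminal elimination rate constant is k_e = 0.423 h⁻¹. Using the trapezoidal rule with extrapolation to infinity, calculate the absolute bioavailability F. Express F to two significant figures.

Trapezoidal AUC_0→9.5 (oral solution):
  [0→1]: (0.0+279.3)/2 × 1 = 139.65
  [1→5]: (279.3+80.7)/2 × 4 = 720.0
  [5→8]: (80.7+22.8)/2 × 3 = 155.25
  [8→9.5]: (22.8+12.1)/2 × 1.5 = 26.175
  Sum = 1041.075 µg/L·h
Tail: C_last/k_e = 12.1/0.423 = 28.605
AUC_0→∞ (oral solution) = 1041.075 + 28.605 = 1069.68 µg/L·h
F = (AUC_ev/D_ev)/(AUC_iv/D_iv) = (1069.68/10)/(2010/5) = 106.968/402 = 0.2661

F = 0.27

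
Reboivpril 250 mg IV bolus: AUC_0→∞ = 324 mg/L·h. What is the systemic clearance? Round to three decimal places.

CL = Dose_iv / AUC_0→∞
   = 250 / 324 = 0.771605 L/h

CL = 0.772 L/h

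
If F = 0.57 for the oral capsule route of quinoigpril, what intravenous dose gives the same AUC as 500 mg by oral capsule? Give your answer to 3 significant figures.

Systemic exposure from an extravascular dose = F × D_ev, so the equivalent IV dose is F × D_ev.
D_iv = F × D_ev = 0.57 × 500 = 285 mg

D_iv = 285 mg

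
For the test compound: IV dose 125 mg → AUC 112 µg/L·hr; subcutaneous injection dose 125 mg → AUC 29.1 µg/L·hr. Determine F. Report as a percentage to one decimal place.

F = 26.0%

F = (AUC_ev / D_ev) / (AUC_iv / D_iv)
  = (29.1/125) / (112/125)
  = 0.2328 / 0.896 = 0.2598
  = 25.98%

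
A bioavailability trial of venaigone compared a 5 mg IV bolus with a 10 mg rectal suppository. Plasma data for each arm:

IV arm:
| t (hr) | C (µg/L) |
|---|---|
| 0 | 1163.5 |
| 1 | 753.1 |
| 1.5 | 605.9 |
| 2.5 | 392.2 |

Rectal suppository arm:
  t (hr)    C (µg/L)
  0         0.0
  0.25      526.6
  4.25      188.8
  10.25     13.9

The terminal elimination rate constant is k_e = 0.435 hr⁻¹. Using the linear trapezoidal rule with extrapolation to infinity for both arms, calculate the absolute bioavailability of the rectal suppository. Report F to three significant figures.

F = 0.396

Trapezoidal AUC_0→2.5 (IV):
  [0→1]: (1163.5+753.1)/2 × 1 = 958.3
  [1→1.5]: (753.1+605.9)/2 × 0.5 = 339.75
  [1.5→2.5]: (605.9+392.2)/2 × 1 = 499.05
  Sum = 1797.1 µg/L·hr
IV tail: 392.2/0.435 = 901.609; AUC_iv,0→∞ = 1797.1 + 901.609 = 2698.709 µg/L·hr
Trapezoidal AUC_0→10.25 (rectal suppository):
  [0→0.25]: (0.0+526.6)/2 × 0.25 = 65.825
  [0.25→4.25]: (526.6+188.8)/2 × 4 = 1430.8
  [4.25→10.25]: (188.8+13.9)/2 × 6 = 608.1
  Sum = 2104.725 µg/L·hr
rectal suppository tail: 13.9/0.435 = 31.954; AUC_ev,0→∞ = 2104.725 + 31.954 = 2136.679 µg/L·hr
F = (AUC_ev/D_ev)/(AUC_iv/D_iv) = (2136.679/10)/(2698.709/5) = 213.6679/539.7418 = 0.3959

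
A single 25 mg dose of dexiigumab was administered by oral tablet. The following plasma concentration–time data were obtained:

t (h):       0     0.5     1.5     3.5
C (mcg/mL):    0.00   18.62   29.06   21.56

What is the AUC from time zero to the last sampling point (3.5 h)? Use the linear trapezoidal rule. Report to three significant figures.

Trapezoidal AUC_0→3.5:
  [0→0.5]: (0.00+18.62)/2 × 0.5 = 4.655
  [0.5→1.5]: (18.62+29.06)/2 × 1 = 23.84
  [1.5→3.5]: (29.06+21.56)/2 × 2 = 50.62
  Sum = 79.115 mcg/mL·h

AUC = 79.1 mcg/mL·h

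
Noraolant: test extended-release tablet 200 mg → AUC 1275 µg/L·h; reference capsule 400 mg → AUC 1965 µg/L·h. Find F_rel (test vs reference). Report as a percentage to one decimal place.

F_rel = 129.8%

F_rel = (AUC_test/D_test) / (AUC_ref/D_ref)
      = (1275/200) / (1965/400)
      = 6.375 / 4.9125 = 1.2977 = 129.77%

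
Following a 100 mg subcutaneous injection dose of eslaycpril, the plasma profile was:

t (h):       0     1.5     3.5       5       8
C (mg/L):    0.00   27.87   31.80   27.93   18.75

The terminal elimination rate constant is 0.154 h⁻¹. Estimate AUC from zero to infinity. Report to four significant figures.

Trapezoidal AUC_0→8:
  [0→1.5]: (0.00+27.87)/2 × 1.5 = 20.9025
  [1.5→3.5]: (27.87+31.80)/2 × 2 = 59.67
  [3.5→5]: (31.80+27.93)/2 × 1.5 = 44.7975
  [5→8]: (27.93+18.75)/2 × 3 = 70.02
  Sum = 195.39 mg/L·h
Extrapolated tail: C_last / k_e = 18.75 / 0.154 = 121.753
AUC_0→∞ = 195.39 + 121.753 = 317.143 mg/L·h

AUC = 317.1 mg/L·h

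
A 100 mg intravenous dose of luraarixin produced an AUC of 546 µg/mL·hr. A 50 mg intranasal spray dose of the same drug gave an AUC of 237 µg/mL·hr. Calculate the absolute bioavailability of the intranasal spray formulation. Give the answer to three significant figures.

F = 0.868

F = (AUC_ev / D_ev) / (AUC_iv / D_iv)
  = (237/50) / (546/100)
  = 4.74 / 5.46 = 0.8681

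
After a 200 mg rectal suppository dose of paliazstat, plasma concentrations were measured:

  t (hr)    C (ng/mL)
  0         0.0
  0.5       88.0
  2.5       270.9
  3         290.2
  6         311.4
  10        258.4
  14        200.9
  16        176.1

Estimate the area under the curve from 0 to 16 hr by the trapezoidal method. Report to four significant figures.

AUC = 3859 ng/mL·hr

Trapezoidal AUC_0→16:
  [0→0.5]: (0.0+88.0)/2 × 0.5 = 22.0
  [0.5→2.5]: (88.0+270.9)/2 × 2 = 358.9
  [2.5→3]: (270.9+290.2)/2 × 0.5 = 140.275
  [3→6]: (290.2+311.4)/2 × 3 = 902.4
  [6→10]: (311.4+258.4)/2 × 4 = 1139.6
  [10→14]: (258.4+200.9)/2 × 4 = 918.6
  [14→16]: (200.9+176.1)/2 × 2 = 377.0
  Sum = 3858.775 ng/mL·hr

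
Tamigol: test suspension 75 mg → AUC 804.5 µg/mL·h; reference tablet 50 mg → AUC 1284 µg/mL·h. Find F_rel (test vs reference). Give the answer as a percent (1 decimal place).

F_rel = (AUC_test/D_test) / (AUC_ref/D_ref)
      = (804.5/75) / (1284/50)
      = 10.7267 / 25.68 = 0.4177 = 41.77%

F_rel = 41.8%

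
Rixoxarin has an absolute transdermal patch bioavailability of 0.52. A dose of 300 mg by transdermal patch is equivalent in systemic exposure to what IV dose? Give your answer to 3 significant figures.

D_iv = 156 mg

Systemic exposure from an extravascular dose = F × D_ev, so the equivalent IV dose is F × D_ev.
D_iv = F × D_ev = 0.52 × 300 = 156 mg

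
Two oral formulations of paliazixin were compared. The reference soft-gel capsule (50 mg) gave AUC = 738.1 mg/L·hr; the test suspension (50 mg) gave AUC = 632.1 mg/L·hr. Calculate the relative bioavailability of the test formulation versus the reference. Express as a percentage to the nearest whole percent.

F_rel = (AUC_test/D_test) / (AUC_ref/D_ref)
      = (632.1/50) / (738.1/50)
      = 12.642 / 14.762 = 0.8564 = 85.64%

F_rel = 86%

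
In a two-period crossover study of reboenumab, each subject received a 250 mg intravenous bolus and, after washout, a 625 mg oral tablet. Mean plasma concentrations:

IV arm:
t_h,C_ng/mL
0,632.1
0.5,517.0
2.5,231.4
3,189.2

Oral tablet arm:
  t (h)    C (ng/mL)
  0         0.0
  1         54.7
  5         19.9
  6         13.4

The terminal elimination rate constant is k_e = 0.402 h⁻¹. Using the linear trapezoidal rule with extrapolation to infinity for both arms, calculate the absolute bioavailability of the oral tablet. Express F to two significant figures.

F = 0.056

Trapezoidal AUC_0→3 (IV):
  [0→0.5]: (632.1+517.0)/2 × 0.5 = 287.275
  [0.5→2.5]: (517.0+231.4)/2 × 2 = 748.4
  [2.5→3]: (231.4+189.2)/2 × 0.5 = 105.15
  Sum = 1140.825 ng/mL·h
IV tail: 189.2/0.402 = 470.647; AUC_iv,0→∞ = 1140.825 + 470.647 = 1611.472 ng/mL·h
Trapezoidal AUC_0→6 (oral tablet):
  [0→1]: (0.0+54.7)/2 × 1 = 27.35
  [1→5]: (54.7+19.9)/2 × 4 = 149.2
  [5→6]: (19.9+13.4)/2 × 1 = 16.65
  Sum = 193.2 ng/mL·h
oral tablet tail: 13.4/0.402 = 33.333; AUC_ev,0→∞ = 193.2 + 33.333 = 226.533 ng/mL·h
F = (AUC_ev/D_ev)/(AUC_iv/D_iv) = (226.533/625)/(1611.472/250) = 0.3624528/6.445888 = 0.0562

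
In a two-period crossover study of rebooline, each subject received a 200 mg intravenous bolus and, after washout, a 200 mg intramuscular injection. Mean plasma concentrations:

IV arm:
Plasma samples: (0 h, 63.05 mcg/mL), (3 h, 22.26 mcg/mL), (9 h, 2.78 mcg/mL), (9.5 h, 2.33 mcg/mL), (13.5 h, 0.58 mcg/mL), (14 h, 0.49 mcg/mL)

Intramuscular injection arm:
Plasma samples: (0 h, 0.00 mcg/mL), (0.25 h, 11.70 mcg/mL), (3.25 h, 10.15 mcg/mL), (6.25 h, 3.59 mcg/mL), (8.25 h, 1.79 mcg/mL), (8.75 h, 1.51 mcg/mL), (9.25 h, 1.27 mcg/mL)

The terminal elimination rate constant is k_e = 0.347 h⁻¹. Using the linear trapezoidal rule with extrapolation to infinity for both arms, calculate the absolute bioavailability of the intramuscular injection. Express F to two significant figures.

Trapezoidal AUC_0→14 (IV):
  [0→3]: (63.05+22.26)/2 × 3 = 127.965
  [3→9]: (22.26+2.78)/2 × 6 = 75.12
  [9→9.5]: (2.78+2.33)/2 × 0.5 = 1.2775
  [9.5→13.5]: (2.33+0.58)/2 × 4 = 5.82
  [13.5→14]: (0.58+0.49)/2 × 0.5 = 0.2675
  Sum = 210.45 mcg/mL·h
IV tail: 0.49/0.347 = 1.412; AUC_iv,0→∞ = 210.45 + 1.412 = 211.862 mcg/mL·h
Trapezoidal AUC_0→9.25 (intramuscular injection):
  [0→0.25]: (0.00+11.70)/2 × 0.25 = 1.4625
  [0.25→3.25]: (11.70+10.15)/2 × 3 = 32.775
  [3.25→6.25]: (10.15+3.59)/2 × 3 = 20.61
  [6.25→8.25]: (3.59+1.79)/2 × 2 = 5.38
  [8.25→8.75]: (1.79+1.51)/2 × 0.5 = 0.825
  [8.75→9.25]: (1.51+1.27)/2 × 0.5 = 0.695
  Sum = 61.7475 mcg/mL·h
intramuscular injection tail: 1.27/0.347 = 3.660; AUC_ev,0→∞ = 61.7475 + 3.660 = 65.4075 mcg/mL·h
F = (AUC_ev/D_ev)/(AUC_iv/D_iv) = (65.4075/200)/(211.862/200) = 0.3270375/1.05931 = 0.3087

F = 0.31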